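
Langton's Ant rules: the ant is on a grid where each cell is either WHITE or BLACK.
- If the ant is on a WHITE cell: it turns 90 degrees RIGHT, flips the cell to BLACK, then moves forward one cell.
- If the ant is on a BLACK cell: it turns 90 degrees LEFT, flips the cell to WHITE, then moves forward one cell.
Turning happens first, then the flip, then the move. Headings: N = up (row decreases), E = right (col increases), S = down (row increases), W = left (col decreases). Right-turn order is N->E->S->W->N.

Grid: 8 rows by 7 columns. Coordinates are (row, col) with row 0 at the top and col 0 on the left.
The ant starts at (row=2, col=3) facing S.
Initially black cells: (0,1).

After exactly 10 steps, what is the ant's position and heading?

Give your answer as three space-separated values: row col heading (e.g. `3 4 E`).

Answer: 1 4 N

Derivation:
Step 1: on WHITE (2,3): turn R to W, flip to black, move to (2,2). |black|=2
Step 2: on WHITE (2,2): turn R to N, flip to black, move to (1,2). |black|=3
Step 3: on WHITE (1,2): turn R to E, flip to black, move to (1,3). |black|=4
Step 4: on WHITE (1,3): turn R to S, flip to black, move to (2,3). |black|=5
Step 5: on BLACK (2,3): turn L to E, flip to white, move to (2,4). |black|=4
Step 6: on WHITE (2,4): turn R to S, flip to black, move to (3,4). |black|=5
Step 7: on WHITE (3,4): turn R to W, flip to black, move to (3,3). |black|=6
Step 8: on WHITE (3,3): turn R to N, flip to black, move to (2,3). |black|=7
Step 9: on WHITE (2,3): turn R to E, flip to black, move to (2,4). |black|=8
Step 10: on BLACK (2,4): turn L to N, flip to white, move to (1,4). |black|=7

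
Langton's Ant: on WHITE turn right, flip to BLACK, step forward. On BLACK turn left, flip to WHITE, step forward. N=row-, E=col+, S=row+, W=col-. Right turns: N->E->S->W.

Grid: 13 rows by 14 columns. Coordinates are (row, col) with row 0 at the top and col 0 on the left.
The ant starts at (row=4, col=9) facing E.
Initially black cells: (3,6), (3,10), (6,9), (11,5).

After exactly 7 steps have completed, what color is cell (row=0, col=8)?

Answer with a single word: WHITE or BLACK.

Answer: WHITE

Derivation:
Step 1: on WHITE (4,9): turn R to S, flip to black, move to (5,9). |black|=5
Step 2: on WHITE (5,9): turn R to W, flip to black, move to (5,8). |black|=6
Step 3: on WHITE (5,8): turn R to N, flip to black, move to (4,8). |black|=7
Step 4: on WHITE (4,8): turn R to E, flip to black, move to (4,9). |black|=8
Step 5: on BLACK (4,9): turn L to N, flip to white, move to (3,9). |black|=7
Step 6: on WHITE (3,9): turn R to E, flip to black, move to (3,10). |black|=8
Step 7: on BLACK (3,10): turn L to N, flip to white, move to (2,10). |black|=7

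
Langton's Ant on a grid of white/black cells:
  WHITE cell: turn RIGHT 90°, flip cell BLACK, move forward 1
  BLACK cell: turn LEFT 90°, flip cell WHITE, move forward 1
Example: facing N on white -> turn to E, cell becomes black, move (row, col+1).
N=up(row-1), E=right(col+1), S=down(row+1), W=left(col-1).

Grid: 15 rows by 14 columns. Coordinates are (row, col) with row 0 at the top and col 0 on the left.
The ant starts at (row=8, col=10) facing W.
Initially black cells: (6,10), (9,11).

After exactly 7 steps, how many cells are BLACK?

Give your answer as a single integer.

Answer: 7

Derivation:
Step 1: on WHITE (8,10): turn R to N, flip to black, move to (7,10). |black|=3
Step 2: on WHITE (7,10): turn R to E, flip to black, move to (7,11). |black|=4
Step 3: on WHITE (7,11): turn R to S, flip to black, move to (8,11). |black|=5
Step 4: on WHITE (8,11): turn R to W, flip to black, move to (8,10). |black|=6
Step 5: on BLACK (8,10): turn L to S, flip to white, move to (9,10). |black|=5
Step 6: on WHITE (9,10): turn R to W, flip to black, move to (9,9). |black|=6
Step 7: on WHITE (9,9): turn R to N, flip to black, move to (8,9). |black|=7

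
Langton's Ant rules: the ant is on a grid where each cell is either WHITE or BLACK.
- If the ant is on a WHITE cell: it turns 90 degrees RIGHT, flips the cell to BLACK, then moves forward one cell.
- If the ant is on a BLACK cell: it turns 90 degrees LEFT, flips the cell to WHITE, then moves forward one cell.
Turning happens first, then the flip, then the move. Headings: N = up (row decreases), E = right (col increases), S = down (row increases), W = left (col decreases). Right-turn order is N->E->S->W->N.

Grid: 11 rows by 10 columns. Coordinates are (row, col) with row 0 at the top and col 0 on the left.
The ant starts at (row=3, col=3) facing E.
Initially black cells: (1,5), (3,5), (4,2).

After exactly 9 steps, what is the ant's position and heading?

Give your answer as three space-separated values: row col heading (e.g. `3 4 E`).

Answer: 6 3 S

Derivation:
Step 1: on WHITE (3,3): turn R to S, flip to black, move to (4,3). |black|=4
Step 2: on WHITE (4,3): turn R to W, flip to black, move to (4,2). |black|=5
Step 3: on BLACK (4,2): turn L to S, flip to white, move to (5,2). |black|=4
Step 4: on WHITE (5,2): turn R to W, flip to black, move to (5,1). |black|=5
Step 5: on WHITE (5,1): turn R to N, flip to black, move to (4,1). |black|=6
Step 6: on WHITE (4,1): turn R to E, flip to black, move to (4,2). |black|=7
Step 7: on WHITE (4,2): turn R to S, flip to black, move to (5,2). |black|=8
Step 8: on BLACK (5,2): turn L to E, flip to white, move to (5,3). |black|=7
Step 9: on WHITE (5,3): turn R to S, flip to black, move to (6,3). |black|=8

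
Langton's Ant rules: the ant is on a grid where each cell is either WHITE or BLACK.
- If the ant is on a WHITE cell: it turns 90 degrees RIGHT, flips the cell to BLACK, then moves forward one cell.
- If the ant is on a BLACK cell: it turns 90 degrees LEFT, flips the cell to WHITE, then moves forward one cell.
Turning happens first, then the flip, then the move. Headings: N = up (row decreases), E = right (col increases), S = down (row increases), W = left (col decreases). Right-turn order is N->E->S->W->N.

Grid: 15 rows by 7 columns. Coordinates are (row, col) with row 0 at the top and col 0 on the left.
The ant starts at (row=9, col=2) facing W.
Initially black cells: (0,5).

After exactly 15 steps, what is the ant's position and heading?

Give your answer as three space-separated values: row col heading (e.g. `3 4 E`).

Answer: 9 3 N

Derivation:
Step 1: on WHITE (9,2): turn R to N, flip to black, move to (8,2). |black|=2
Step 2: on WHITE (8,2): turn R to E, flip to black, move to (8,3). |black|=3
Step 3: on WHITE (8,3): turn R to S, flip to black, move to (9,3). |black|=4
Step 4: on WHITE (9,3): turn R to W, flip to black, move to (9,2). |black|=5
Step 5: on BLACK (9,2): turn L to S, flip to white, move to (10,2). |black|=4
Step 6: on WHITE (10,2): turn R to W, flip to black, move to (10,1). |black|=5
Step 7: on WHITE (10,1): turn R to N, flip to black, move to (9,1). |black|=6
Step 8: on WHITE (9,1): turn R to E, flip to black, move to (9,2). |black|=7
Step 9: on WHITE (9,2): turn R to S, flip to black, move to (10,2). |black|=8
Step 10: on BLACK (10,2): turn L to E, flip to white, move to (10,3). |black|=7
Step 11: on WHITE (10,3): turn R to S, flip to black, move to (11,3). |black|=8
Step 12: on WHITE (11,3): turn R to W, flip to black, move to (11,2). |black|=9
Step 13: on WHITE (11,2): turn R to N, flip to black, move to (10,2). |black|=10
Step 14: on WHITE (10,2): turn R to E, flip to black, move to (10,3). |black|=11
Step 15: on BLACK (10,3): turn L to N, flip to white, move to (9,3). |black|=10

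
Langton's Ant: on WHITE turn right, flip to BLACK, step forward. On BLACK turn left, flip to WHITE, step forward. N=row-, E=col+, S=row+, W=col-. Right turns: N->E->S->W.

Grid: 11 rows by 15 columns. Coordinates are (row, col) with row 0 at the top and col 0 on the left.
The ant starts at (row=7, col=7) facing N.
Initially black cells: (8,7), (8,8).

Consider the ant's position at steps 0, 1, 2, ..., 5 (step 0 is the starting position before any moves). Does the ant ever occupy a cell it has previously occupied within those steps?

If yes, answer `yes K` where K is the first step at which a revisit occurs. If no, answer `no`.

Answer: no

Derivation:
Step 1: on WHITE (7,7): turn R to E, flip to black, move to (7,8). |black|=3 — new cell
Step 2: on WHITE (7,8): turn R to S, flip to black, move to (8,8). |black|=4 — new cell
Step 3: on BLACK (8,8): turn L to E, flip to white, move to (8,9). |black|=3 — new cell
Step 4: on WHITE (8,9): turn R to S, flip to black, move to (9,9). |black|=4 — new cell
Step 5: on WHITE (9,9): turn R to W, flip to black, move to (9,8). |black|=5 — new cell
No revisit within 5 steps.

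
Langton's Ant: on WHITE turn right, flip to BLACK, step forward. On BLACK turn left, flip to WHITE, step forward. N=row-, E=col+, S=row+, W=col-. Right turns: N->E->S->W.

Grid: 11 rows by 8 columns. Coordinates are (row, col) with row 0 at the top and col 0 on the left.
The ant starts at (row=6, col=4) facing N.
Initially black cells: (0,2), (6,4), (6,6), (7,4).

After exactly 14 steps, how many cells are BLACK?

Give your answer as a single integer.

Step 1: on BLACK (6,4): turn L to W, flip to white, move to (6,3). |black|=3
Step 2: on WHITE (6,3): turn R to N, flip to black, move to (5,3). |black|=4
Step 3: on WHITE (5,3): turn R to E, flip to black, move to (5,4). |black|=5
Step 4: on WHITE (5,4): turn R to S, flip to black, move to (6,4). |black|=6
Step 5: on WHITE (6,4): turn R to W, flip to black, move to (6,3). |black|=7
Step 6: on BLACK (6,3): turn L to S, flip to white, move to (7,3). |black|=6
Step 7: on WHITE (7,3): turn R to W, flip to black, move to (7,2). |black|=7
Step 8: on WHITE (7,2): turn R to N, flip to black, move to (6,2). |black|=8
Step 9: on WHITE (6,2): turn R to E, flip to black, move to (6,3). |black|=9
Step 10: on WHITE (6,3): turn R to S, flip to black, move to (7,3). |black|=10
Step 11: on BLACK (7,3): turn L to E, flip to white, move to (7,4). |black|=9
Step 12: on BLACK (7,4): turn L to N, flip to white, move to (6,4). |black|=8
Step 13: on BLACK (6,4): turn L to W, flip to white, move to (6,3). |black|=7
Step 14: on BLACK (6,3): turn L to S, flip to white, move to (7,3). |black|=6

Answer: 6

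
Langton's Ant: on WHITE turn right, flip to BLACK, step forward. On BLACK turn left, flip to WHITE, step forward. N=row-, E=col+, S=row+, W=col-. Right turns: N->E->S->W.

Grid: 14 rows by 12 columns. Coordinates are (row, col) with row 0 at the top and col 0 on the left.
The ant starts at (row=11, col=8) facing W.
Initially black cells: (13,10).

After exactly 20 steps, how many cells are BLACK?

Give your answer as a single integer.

Answer: 7

Derivation:
Step 1: on WHITE (11,8): turn R to N, flip to black, move to (10,8). |black|=2
Step 2: on WHITE (10,8): turn R to E, flip to black, move to (10,9). |black|=3
Step 3: on WHITE (10,9): turn R to S, flip to black, move to (11,9). |black|=4
Step 4: on WHITE (11,9): turn R to W, flip to black, move to (11,8). |black|=5
Step 5: on BLACK (11,8): turn L to S, flip to white, move to (12,8). |black|=4
Step 6: on WHITE (12,8): turn R to W, flip to black, move to (12,7). |black|=5
Step 7: on WHITE (12,7): turn R to N, flip to black, move to (11,7). |black|=6
Step 8: on WHITE (11,7): turn R to E, flip to black, move to (11,8). |black|=7
Step 9: on WHITE (11,8): turn R to S, flip to black, move to (12,8). |black|=8
Step 10: on BLACK (12,8): turn L to E, flip to white, move to (12,9). |black|=7
Step 11: on WHITE (12,9): turn R to S, flip to black, move to (13,9). |black|=8
Step 12: on WHITE (13,9): turn R to W, flip to black, move to (13,8). |black|=9
Step 13: on WHITE (13,8): turn R to N, flip to black, move to (12,8). |black|=10
Step 14: on WHITE (12,8): turn R to E, flip to black, move to (12,9). |black|=11
Step 15: on BLACK (12,9): turn L to N, flip to white, move to (11,9). |black|=10
Step 16: on BLACK (11,9): turn L to W, flip to white, move to (11,8). |black|=9
Step 17: on BLACK (11,8): turn L to S, flip to white, move to (12,8). |black|=8
Step 18: on BLACK (12,8): turn L to E, flip to white, move to (12,9). |black|=7
Step 19: on WHITE (12,9): turn R to S, flip to black, move to (13,9). |black|=8
Step 20: on BLACK (13,9): turn L to E, flip to white, move to (13,10). |black|=7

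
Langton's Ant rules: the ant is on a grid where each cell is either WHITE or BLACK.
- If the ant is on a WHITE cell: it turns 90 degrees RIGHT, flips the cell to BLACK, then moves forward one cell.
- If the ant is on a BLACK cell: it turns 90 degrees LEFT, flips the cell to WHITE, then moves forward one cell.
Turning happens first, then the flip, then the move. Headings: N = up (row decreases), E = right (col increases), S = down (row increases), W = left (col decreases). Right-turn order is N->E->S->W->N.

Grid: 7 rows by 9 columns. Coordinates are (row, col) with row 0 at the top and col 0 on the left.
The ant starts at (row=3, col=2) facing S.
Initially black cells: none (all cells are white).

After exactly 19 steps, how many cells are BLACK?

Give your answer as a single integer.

Step 1: on WHITE (3,2): turn R to W, flip to black, move to (3,1). |black|=1
Step 2: on WHITE (3,1): turn R to N, flip to black, move to (2,1). |black|=2
Step 3: on WHITE (2,1): turn R to E, flip to black, move to (2,2). |black|=3
Step 4: on WHITE (2,2): turn R to S, flip to black, move to (3,2). |black|=4
Step 5: on BLACK (3,2): turn L to E, flip to white, move to (3,3). |black|=3
Step 6: on WHITE (3,3): turn R to S, flip to black, move to (4,3). |black|=4
Step 7: on WHITE (4,3): turn R to W, flip to black, move to (4,2). |black|=5
Step 8: on WHITE (4,2): turn R to N, flip to black, move to (3,2). |black|=6
Step 9: on WHITE (3,2): turn R to E, flip to black, move to (3,3). |black|=7
Step 10: on BLACK (3,3): turn L to N, flip to white, move to (2,3). |black|=6
Step 11: on WHITE (2,3): turn R to E, flip to black, move to (2,4). |black|=7
Step 12: on WHITE (2,4): turn R to S, flip to black, move to (3,4). |black|=8
Step 13: on WHITE (3,4): turn R to W, flip to black, move to (3,3). |black|=9
Step 14: on WHITE (3,3): turn R to N, flip to black, move to (2,3). |black|=10
Step 15: on BLACK (2,3): turn L to W, flip to white, move to (2,2). |black|=9
Step 16: on BLACK (2,2): turn L to S, flip to white, move to (3,2). |black|=8
Step 17: on BLACK (3,2): turn L to E, flip to white, move to (3,3). |black|=7
Step 18: on BLACK (3,3): turn L to N, flip to white, move to (2,3). |black|=6
Step 19: on WHITE (2,3): turn R to E, flip to black, move to (2,4). |black|=7

Answer: 7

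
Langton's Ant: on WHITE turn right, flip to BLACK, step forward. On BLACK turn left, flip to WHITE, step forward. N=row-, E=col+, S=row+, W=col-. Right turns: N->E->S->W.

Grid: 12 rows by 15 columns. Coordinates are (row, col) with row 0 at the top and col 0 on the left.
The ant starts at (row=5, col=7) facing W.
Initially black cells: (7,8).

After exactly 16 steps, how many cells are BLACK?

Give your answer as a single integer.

Answer: 11

Derivation:
Step 1: on WHITE (5,7): turn R to N, flip to black, move to (4,7). |black|=2
Step 2: on WHITE (4,7): turn R to E, flip to black, move to (4,8). |black|=3
Step 3: on WHITE (4,8): turn R to S, flip to black, move to (5,8). |black|=4
Step 4: on WHITE (5,8): turn R to W, flip to black, move to (5,7). |black|=5
Step 5: on BLACK (5,7): turn L to S, flip to white, move to (6,7). |black|=4
Step 6: on WHITE (6,7): turn R to W, flip to black, move to (6,6). |black|=5
Step 7: on WHITE (6,6): turn R to N, flip to black, move to (5,6). |black|=6
Step 8: on WHITE (5,6): turn R to E, flip to black, move to (5,7). |black|=7
Step 9: on WHITE (5,7): turn R to S, flip to black, move to (6,7). |black|=8
Step 10: on BLACK (6,7): turn L to E, flip to white, move to (6,8). |black|=7
Step 11: on WHITE (6,8): turn R to S, flip to black, move to (7,8). |black|=8
Step 12: on BLACK (7,8): turn L to E, flip to white, move to (7,9). |black|=7
Step 13: on WHITE (7,9): turn R to S, flip to black, move to (8,9). |black|=8
Step 14: on WHITE (8,9): turn R to W, flip to black, move to (8,8). |black|=9
Step 15: on WHITE (8,8): turn R to N, flip to black, move to (7,8). |black|=10
Step 16: on WHITE (7,8): turn R to E, flip to black, move to (7,9). |black|=11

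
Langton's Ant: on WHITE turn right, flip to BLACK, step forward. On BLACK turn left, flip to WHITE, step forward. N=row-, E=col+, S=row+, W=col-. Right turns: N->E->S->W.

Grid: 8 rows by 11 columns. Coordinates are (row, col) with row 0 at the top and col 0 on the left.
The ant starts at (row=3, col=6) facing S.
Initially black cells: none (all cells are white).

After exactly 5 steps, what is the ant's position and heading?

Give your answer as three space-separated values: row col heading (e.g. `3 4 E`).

Step 1: on WHITE (3,6): turn R to W, flip to black, move to (3,5). |black|=1
Step 2: on WHITE (3,5): turn R to N, flip to black, move to (2,5). |black|=2
Step 3: on WHITE (2,5): turn R to E, flip to black, move to (2,6). |black|=3
Step 4: on WHITE (2,6): turn R to S, flip to black, move to (3,6). |black|=4
Step 5: on BLACK (3,6): turn L to E, flip to white, move to (3,7). |black|=3

Answer: 3 7 E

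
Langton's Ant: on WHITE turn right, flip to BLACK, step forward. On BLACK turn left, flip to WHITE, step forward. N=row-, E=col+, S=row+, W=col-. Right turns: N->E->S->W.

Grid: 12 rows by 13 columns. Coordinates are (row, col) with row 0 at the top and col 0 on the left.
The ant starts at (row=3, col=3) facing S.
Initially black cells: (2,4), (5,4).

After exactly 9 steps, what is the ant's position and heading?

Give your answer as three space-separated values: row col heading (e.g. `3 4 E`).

Step 1: on WHITE (3,3): turn R to W, flip to black, move to (3,2). |black|=3
Step 2: on WHITE (3,2): turn R to N, flip to black, move to (2,2). |black|=4
Step 3: on WHITE (2,2): turn R to E, flip to black, move to (2,3). |black|=5
Step 4: on WHITE (2,3): turn R to S, flip to black, move to (3,3). |black|=6
Step 5: on BLACK (3,3): turn L to E, flip to white, move to (3,4). |black|=5
Step 6: on WHITE (3,4): turn R to S, flip to black, move to (4,4). |black|=6
Step 7: on WHITE (4,4): turn R to W, flip to black, move to (4,3). |black|=7
Step 8: on WHITE (4,3): turn R to N, flip to black, move to (3,3). |black|=8
Step 9: on WHITE (3,3): turn R to E, flip to black, move to (3,4). |black|=9

Answer: 3 4 E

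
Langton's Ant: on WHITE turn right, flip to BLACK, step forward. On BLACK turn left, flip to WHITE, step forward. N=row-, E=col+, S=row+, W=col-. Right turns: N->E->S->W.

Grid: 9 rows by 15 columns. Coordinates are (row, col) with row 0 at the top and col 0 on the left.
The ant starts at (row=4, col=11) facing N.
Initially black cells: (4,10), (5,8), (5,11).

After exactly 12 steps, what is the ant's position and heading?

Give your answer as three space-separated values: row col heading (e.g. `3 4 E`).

Answer: 6 11 N

Derivation:
Step 1: on WHITE (4,11): turn R to E, flip to black, move to (4,12). |black|=4
Step 2: on WHITE (4,12): turn R to S, flip to black, move to (5,12). |black|=5
Step 3: on WHITE (5,12): turn R to W, flip to black, move to (5,11). |black|=6
Step 4: on BLACK (5,11): turn L to S, flip to white, move to (6,11). |black|=5
Step 5: on WHITE (6,11): turn R to W, flip to black, move to (6,10). |black|=6
Step 6: on WHITE (6,10): turn R to N, flip to black, move to (5,10). |black|=7
Step 7: on WHITE (5,10): turn R to E, flip to black, move to (5,11). |black|=8
Step 8: on WHITE (5,11): turn R to S, flip to black, move to (6,11). |black|=9
Step 9: on BLACK (6,11): turn L to E, flip to white, move to (6,12). |black|=8
Step 10: on WHITE (6,12): turn R to S, flip to black, move to (7,12). |black|=9
Step 11: on WHITE (7,12): turn R to W, flip to black, move to (7,11). |black|=10
Step 12: on WHITE (7,11): turn R to N, flip to black, move to (6,11). |black|=11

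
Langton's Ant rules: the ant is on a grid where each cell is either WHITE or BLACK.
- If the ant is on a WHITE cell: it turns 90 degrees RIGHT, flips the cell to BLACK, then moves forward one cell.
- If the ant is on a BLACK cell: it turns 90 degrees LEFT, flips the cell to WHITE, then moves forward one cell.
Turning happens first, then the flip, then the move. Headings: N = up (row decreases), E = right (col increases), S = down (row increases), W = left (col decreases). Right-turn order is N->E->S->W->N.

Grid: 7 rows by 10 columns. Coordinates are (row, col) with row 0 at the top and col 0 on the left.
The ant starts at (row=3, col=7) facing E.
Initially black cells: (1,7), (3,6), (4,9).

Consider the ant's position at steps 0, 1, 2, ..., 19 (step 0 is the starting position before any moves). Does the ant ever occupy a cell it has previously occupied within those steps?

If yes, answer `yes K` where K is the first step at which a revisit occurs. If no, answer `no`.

Answer: yes 7

Derivation:
Step 1: on WHITE (3,7): turn R to S, flip to black, move to (4,7). |black|=4 — new cell
Step 2: on WHITE (4,7): turn R to W, flip to black, move to (4,6). |black|=5 — new cell
Step 3: on WHITE (4,6): turn R to N, flip to black, move to (3,6). |black|=6 — new cell
Step 4: on BLACK (3,6): turn L to W, flip to white, move to (3,5). |black|=5 — new cell
Step 5: on WHITE (3,5): turn R to N, flip to black, move to (2,5). |black|=6 — new cell
Step 6: on WHITE (2,5): turn R to E, flip to black, move to (2,6). |black|=7 — new cell
Step 7: on WHITE (2,6): turn R to S, flip to black, move to (3,6). |black|=8 — REVISIT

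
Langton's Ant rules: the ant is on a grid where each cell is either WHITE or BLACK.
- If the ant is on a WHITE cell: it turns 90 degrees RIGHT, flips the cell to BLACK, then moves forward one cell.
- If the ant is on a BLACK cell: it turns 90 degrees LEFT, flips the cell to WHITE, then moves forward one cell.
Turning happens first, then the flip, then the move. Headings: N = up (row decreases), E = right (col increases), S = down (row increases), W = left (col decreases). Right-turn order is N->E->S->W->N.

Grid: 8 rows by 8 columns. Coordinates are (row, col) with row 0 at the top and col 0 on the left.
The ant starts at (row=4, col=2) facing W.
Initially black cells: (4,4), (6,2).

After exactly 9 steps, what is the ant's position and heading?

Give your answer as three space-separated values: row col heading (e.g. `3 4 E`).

Answer: 5 2 S

Derivation:
Step 1: on WHITE (4,2): turn R to N, flip to black, move to (3,2). |black|=3
Step 2: on WHITE (3,2): turn R to E, flip to black, move to (3,3). |black|=4
Step 3: on WHITE (3,3): turn R to S, flip to black, move to (4,3). |black|=5
Step 4: on WHITE (4,3): turn R to W, flip to black, move to (4,2). |black|=6
Step 5: on BLACK (4,2): turn L to S, flip to white, move to (5,2). |black|=5
Step 6: on WHITE (5,2): turn R to W, flip to black, move to (5,1). |black|=6
Step 7: on WHITE (5,1): turn R to N, flip to black, move to (4,1). |black|=7
Step 8: on WHITE (4,1): turn R to E, flip to black, move to (4,2). |black|=8
Step 9: on WHITE (4,2): turn R to S, flip to black, move to (5,2). |black|=9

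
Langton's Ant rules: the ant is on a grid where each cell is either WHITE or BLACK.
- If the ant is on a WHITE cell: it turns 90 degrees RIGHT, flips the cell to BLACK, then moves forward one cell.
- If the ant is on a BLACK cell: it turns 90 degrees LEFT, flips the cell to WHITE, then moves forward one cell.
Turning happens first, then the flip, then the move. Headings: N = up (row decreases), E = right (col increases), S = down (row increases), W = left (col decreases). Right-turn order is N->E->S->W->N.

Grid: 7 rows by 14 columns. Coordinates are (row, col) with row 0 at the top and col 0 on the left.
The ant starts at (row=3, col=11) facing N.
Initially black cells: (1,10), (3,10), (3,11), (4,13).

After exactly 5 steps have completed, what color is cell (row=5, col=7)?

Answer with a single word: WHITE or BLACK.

Answer: WHITE

Derivation:
Step 1: on BLACK (3,11): turn L to W, flip to white, move to (3,10). |black|=3
Step 2: on BLACK (3,10): turn L to S, flip to white, move to (4,10). |black|=2
Step 3: on WHITE (4,10): turn R to W, flip to black, move to (4,9). |black|=3
Step 4: on WHITE (4,9): turn R to N, flip to black, move to (3,9). |black|=4
Step 5: on WHITE (3,9): turn R to E, flip to black, move to (3,10). |black|=5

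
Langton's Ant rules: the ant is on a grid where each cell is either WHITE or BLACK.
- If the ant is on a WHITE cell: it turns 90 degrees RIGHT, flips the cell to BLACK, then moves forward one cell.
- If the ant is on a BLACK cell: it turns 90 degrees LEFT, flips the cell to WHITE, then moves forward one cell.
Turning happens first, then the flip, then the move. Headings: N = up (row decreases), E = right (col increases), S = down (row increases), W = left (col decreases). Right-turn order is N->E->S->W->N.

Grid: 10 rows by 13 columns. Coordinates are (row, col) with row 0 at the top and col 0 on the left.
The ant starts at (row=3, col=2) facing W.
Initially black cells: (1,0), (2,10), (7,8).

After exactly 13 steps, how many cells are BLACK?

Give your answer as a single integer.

Step 1: on WHITE (3,2): turn R to N, flip to black, move to (2,2). |black|=4
Step 2: on WHITE (2,2): turn R to E, flip to black, move to (2,3). |black|=5
Step 3: on WHITE (2,3): turn R to S, flip to black, move to (3,3). |black|=6
Step 4: on WHITE (3,3): turn R to W, flip to black, move to (3,2). |black|=7
Step 5: on BLACK (3,2): turn L to S, flip to white, move to (4,2). |black|=6
Step 6: on WHITE (4,2): turn R to W, flip to black, move to (4,1). |black|=7
Step 7: on WHITE (4,1): turn R to N, flip to black, move to (3,1). |black|=8
Step 8: on WHITE (3,1): turn R to E, flip to black, move to (3,2). |black|=9
Step 9: on WHITE (3,2): turn R to S, flip to black, move to (4,2). |black|=10
Step 10: on BLACK (4,2): turn L to E, flip to white, move to (4,3). |black|=9
Step 11: on WHITE (4,3): turn R to S, flip to black, move to (5,3). |black|=10
Step 12: on WHITE (5,3): turn R to W, flip to black, move to (5,2). |black|=11
Step 13: on WHITE (5,2): turn R to N, flip to black, move to (4,2). |black|=12

Answer: 12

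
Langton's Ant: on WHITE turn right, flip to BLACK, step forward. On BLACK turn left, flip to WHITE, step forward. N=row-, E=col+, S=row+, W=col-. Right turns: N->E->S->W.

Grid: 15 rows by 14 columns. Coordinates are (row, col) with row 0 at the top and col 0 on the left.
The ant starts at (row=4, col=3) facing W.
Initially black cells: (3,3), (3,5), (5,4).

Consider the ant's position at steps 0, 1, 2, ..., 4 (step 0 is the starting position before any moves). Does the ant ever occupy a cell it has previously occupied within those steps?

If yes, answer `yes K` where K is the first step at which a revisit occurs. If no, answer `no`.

Step 1: on WHITE (4,3): turn R to N, flip to black, move to (3,3). |black|=4 — new cell
Step 2: on BLACK (3,3): turn L to W, flip to white, move to (3,2). |black|=3 — new cell
Step 3: on WHITE (3,2): turn R to N, flip to black, move to (2,2). |black|=4 — new cell
Step 4: on WHITE (2,2): turn R to E, flip to black, move to (2,3). |black|=5 — new cell
No revisit within 4 steps.

Answer: no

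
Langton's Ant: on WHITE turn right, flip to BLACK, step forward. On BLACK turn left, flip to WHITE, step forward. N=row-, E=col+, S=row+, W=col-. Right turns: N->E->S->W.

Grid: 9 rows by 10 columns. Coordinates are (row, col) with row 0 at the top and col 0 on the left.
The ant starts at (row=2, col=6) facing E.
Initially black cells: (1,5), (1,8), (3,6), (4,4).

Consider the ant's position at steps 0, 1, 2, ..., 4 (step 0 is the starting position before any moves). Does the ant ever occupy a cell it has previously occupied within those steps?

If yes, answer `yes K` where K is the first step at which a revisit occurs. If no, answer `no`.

Step 1: on WHITE (2,6): turn R to S, flip to black, move to (3,6). |black|=5 — new cell
Step 2: on BLACK (3,6): turn L to E, flip to white, move to (3,7). |black|=4 — new cell
Step 3: on WHITE (3,7): turn R to S, flip to black, move to (4,7). |black|=5 — new cell
Step 4: on WHITE (4,7): turn R to W, flip to black, move to (4,6). |black|=6 — new cell
No revisit within 4 steps.

Answer: no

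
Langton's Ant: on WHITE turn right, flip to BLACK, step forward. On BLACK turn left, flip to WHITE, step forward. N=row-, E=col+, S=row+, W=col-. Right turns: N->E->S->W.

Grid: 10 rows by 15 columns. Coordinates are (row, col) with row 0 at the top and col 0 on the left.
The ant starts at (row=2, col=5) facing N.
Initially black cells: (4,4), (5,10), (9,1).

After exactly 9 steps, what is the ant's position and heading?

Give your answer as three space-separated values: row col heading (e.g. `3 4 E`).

Step 1: on WHITE (2,5): turn R to E, flip to black, move to (2,6). |black|=4
Step 2: on WHITE (2,6): turn R to S, flip to black, move to (3,6). |black|=5
Step 3: on WHITE (3,6): turn R to W, flip to black, move to (3,5). |black|=6
Step 4: on WHITE (3,5): turn R to N, flip to black, move to (2,5). |black|=7
Step 5: on BLACK (2,5): turn L to W, flip to white, move to (2,4). |black|=6
Step 6: on WHITE (2,4): turn R to N, flip to black, move to (1,4). |black|=7
Step 7: on WHITE (1,4): turn R to E, flip to black, move to (1,5). |black|=8
Step 8: on WHITE (1,5): turn R to S, flip to black, move to (2,5). |black|=9
Step 9: on WHITE (2,5): turn R to W, flip to black, move to (2,4). |black|=10

Answer: 2 4 W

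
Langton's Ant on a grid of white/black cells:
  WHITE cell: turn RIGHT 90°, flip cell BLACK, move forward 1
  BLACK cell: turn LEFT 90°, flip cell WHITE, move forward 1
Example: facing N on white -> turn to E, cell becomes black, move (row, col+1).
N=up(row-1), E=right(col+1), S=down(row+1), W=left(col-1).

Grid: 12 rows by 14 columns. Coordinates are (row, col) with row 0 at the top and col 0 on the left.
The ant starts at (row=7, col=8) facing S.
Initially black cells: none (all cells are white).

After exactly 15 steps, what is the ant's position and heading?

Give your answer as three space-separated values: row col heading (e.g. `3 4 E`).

Answer: 6 8 W

Derivation:
Step 1: on WHITE (7,8): turn R to W, flip to black, move to (7,7). |black|=1
Step 2: on WHITE (7,7): turn R to N, flip to black, move to (6,7). |black|=2
Step 3: on WHITE (6,7): turn R to E, flip to black, move to (6,8). |black|=3
Step 4: on WHITE (6,8): turn R to S, flip to black, move to (7,8). |black|=4
Step 5: on BLACK (7,8): turn L to E, flip to white, move to (7,9). |black|=3
Step 6: on WHITE (7,9): turn R to S, flip to black, move to (8,9). |black|=4
Step 7: on WHITE (8,9): turn R to W, flip to black, move to (8,8). |black|=5
Step 8: on WHITE (8,8): turn R to N, flip to black, move to (7,8). |black|=6
Step 9: on WHITE (7,8): turn R to E, flip to black, move to (7,9). |black|=7
Step 10: on BLACK (7,9): turn L to N, flip to white, move to (6,9). |black|=6
Step 11: on WHITE (6,9): turn R to E, flip to black, move to (6,10). |black|=7
Step 12: on WHITE (6,10): turn R to S, flip to black, move to (7,10). |black|=8
Step 13: on WHITE (7,10): turn R to W, flip to black, move to (7,9). |black|=9
Step 14: on WHITE (7,9): turn R to N, flip to black, move to (6,9). |black|=10
Step 15: on BLACK (6,9): turn L to W, flip to white, move to (6,8). |black|=9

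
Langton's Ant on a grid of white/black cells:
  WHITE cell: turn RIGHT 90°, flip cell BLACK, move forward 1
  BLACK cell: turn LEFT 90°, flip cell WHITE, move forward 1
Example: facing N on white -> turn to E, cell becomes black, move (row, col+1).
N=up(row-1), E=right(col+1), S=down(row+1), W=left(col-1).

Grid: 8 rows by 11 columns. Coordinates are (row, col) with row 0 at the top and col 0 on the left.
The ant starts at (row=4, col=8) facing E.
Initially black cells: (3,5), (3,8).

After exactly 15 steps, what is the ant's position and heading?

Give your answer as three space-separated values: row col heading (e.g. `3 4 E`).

Answer: 6 9 S

Derivation:
Step 1: on WHITE (4,8): turn R to S, flip to black, move to (5,8). |black|=3
Step 2: on WHITE (5,8): turn R to W, flip to black, move to (5,7). |black|=4
Step 3: on WHITE (5,7): turn R to N, flip to black, move to (4,7). |black|=5
Step 4: on WHITE (4,7): turn R to E, flip to black, move to (4,8). |black|=6
Step 5: on BLACK (4,8): turn L to N, flip to white, move to (3,8). |black|=5
Step 6: on BLACK (3,8): turn L to W, flip to white, move to (3,7). |black|=4
Step 7: on WHITE (3,7): turn R to N, flip to black, move to (2,7). |black|=5
Step 8: on WHITE (2,7): turn R to E, flip to black, move to (2,8). |black|=6
Step 9: on WHITE (2,8): turn R to S, flip to black, move to (3,8). |black|=7
Step 10: on WHITE (3,8): turn R to W, flip to black, move to (3,7). |black|=8
Step 11: on BLACK (3,7): turn L to S, flip to white, move to (4,7). |black|=7
Step 12: on BLACK (4,7): turn L to E, flip to white, move to (4,8). |black|=6
Step 13: on WHITE (4,8): turn R to S, flip to black, move to (5,8). |black|=7
Step 14: on BLACK (5,8): turn L to E, flip to white, move to (5,9). |black|=6
Step 15: on WHITE (5,9): turn R to S, flip to black, move to (6,9). |black|=7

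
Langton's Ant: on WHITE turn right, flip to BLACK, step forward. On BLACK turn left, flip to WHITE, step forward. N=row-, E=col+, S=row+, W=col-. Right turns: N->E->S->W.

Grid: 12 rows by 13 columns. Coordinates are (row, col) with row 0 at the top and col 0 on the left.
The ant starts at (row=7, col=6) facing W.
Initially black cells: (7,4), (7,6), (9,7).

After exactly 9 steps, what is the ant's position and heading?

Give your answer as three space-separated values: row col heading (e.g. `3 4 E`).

Step 1: on BLACK (7,6): turn L to S, flip to white, move to (8,6). |black|=2
Step 2: on WHITE (8,6): turn R to W, flip to black, move to (8,5). |black|=3
Step 3: on WHITE (8,5): turn R to N, flip to black, move to (7,5). |black|=4
Step 4: on WHITE (7,5): turn R to E, flip to black, move to (7,6). |black|=5
Step 5: on WHITE (7,6): turn R to S, flip to black, move to (8,6). |black|=6
Step 6: on BLACK (8,6): turn L to E, flip to white, move to (8,7). |black|=5
Step 7: on WHITE (8,7): turn R to S, flip to black, move to (9,7). |black|=6
Step 8: on BLACK (9,7): turn L to E, flip to white, move to (9,8). |black|=5
Step 9: on WHITE (9,8): turn R to S, flip to black, move to (10,8). |black|=6

Answer: 10 8 S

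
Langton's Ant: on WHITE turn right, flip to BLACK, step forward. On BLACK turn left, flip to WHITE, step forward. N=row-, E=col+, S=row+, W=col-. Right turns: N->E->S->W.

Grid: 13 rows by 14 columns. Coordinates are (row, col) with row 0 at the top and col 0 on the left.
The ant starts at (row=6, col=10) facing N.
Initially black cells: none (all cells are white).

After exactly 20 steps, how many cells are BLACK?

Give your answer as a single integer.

Answer: 6

Derivation:
Step 1: on WHITE (6,10): turn R to E, flip to black, move to (6,11). |black|=1
Step 2: on WHITE (6,11): turn R to S, flip to black, move to (7,11). |black|=2
Step 3: on WHITE (7,11): turn R to W, flip to black, move to (7,10). |black|=3
Step 4: on WHITE (7,10): turn R to N, flip to black, move to (6,10). |black|=4
Step 5: on BLACK (6,10): turn L to W, flip to white, move to (6,9). |black|=3
Step 6: on WHITE (6,9): turn R to N, flip to black, move to (5,9). |black|=4
Step 7: on WHITE (5,9): turn R to E, flip to black, move to (5,10). |black|=5
Step 8: on WHITE (5,10): turn R to S, flip to black, move to (6,10). |black|=6
Step 9: on WHITE (6,10): turn R to W, flip to black, move to (6,9). |black|=7
Step 10: on BLACK (6,9): turn L to S, flip to white, move to (7,9). |black|=6
Step 11: on WHITE (7,9): turn R to W, flip to black, move to (7,8). |black|=7
Step 12: on WHITE (7,8): turn R to N, flip to black, move to (6,8). |black|=8
Step 13: on WHITE (6,8): turn R to E, flip to black, move to (6,9). |black|=9
Step 14: on WHITE (6,9): turn R to S, flip to black, move to (7,9). |black|=10
Step 15: on BLACK (7,9): turn L to E, flip to white, move to (7,10). |black|=9
Step 16: on BLACK (7,10): turn L to N, flip to white, move to (6,10). |black|=8
Step 17: on BLACK (6,10): turn L to W, flip to white, move to (6,9). |black|=7
Step 18: on BLACK (6,9): turn L to S, flip to white, move to (7,9). |black|=6
Step 19: on WHITE (7,9): turn R to W, flip to black, move to (7,8). |black|=7
Step 20: on BLACK (7,8): turn L to S, flip to white, move to (8,8). |black|=6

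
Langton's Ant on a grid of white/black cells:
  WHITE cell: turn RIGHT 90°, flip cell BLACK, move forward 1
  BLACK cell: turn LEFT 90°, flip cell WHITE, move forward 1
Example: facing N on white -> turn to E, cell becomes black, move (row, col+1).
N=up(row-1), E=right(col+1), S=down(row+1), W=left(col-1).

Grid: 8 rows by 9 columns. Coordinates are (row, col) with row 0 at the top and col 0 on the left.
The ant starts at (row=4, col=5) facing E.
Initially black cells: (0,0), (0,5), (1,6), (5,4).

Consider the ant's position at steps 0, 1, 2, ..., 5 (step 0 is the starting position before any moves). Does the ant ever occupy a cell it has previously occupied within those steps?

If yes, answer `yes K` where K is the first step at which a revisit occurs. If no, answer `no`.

Answer: no

Derivation:
Step 1: on WHITE (4,5): turn R to S, flip to black, move to (5,5). |black|=5 — new cell
Step 2: on WHITE (5,5): turn R to W, flip to black, move to (5,4). |black|=6 — new cell
Step 3: on BLACK (5,4): turn L to S, flip to white, move to (6,4). |black|=5 — new cell
Step 4: on WHITE (6,4): turn R to W, flip to black, move to (6,3). |black|=6 — new cell
Step 5: on WHITE (6,3): turn R to N, flip to black, move to (5,3). |black|=7 — new cell
No revisit within 5 steps.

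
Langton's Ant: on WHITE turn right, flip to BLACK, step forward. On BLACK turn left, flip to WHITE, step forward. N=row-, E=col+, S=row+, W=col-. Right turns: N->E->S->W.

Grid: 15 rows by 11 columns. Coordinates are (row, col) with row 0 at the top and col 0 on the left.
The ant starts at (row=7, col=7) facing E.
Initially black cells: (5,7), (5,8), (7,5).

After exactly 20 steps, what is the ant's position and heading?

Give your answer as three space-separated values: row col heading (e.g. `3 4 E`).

Step 1: on WHITE (7,7): turn R to S, flip to black, move to (8,7). |black|=4
Step 2: on WHITE (8,7): turn R to W, flip to black, move to (8,6). |black|=5
Step 3: on WHITE (8,6): turn R to N, flip to black, move to (7,6). |black|=6
Step 4: on WHITE (7,6): turn R to E, flip to black, move to (7,7). |black|=7
Step 5: on BLACK (7,7): turn L to N, flip to white, move to (6,7). |black|=6
Step 6: on WHITE (6,7): turn R to E, flip to black, move to (6,8). |black|=7
Step 7: on WHITE (6,8): turn R to S, flip to black, move to (7,8). |black|=8
Step 8: on WHITE (7,8): turn R to W, flip to black, move to (7,7). |black|=9
Step 9: on WHITE (7,7): turn R to N, flip to black, move to (6,7). |black|=10
Step 10: on BLACK (6,7): turn L to W, flip to white, move to (6,6). |black|=9
Step 11: on WHITE (6,6): turn R to N, flip to black, move to (5,6). |black|=10
Step 12: on WHITE (5,6): turn R to E, flip to black, move to (5,7). |black|=11
Step 13: on BLACK (5,7): turn L to N, flip to white, move to (4,7). |black|=10
Step 14: on WHITE (4,7): turn R to E, flip to black, move to (4,8). |black|=11
Step 15: on WHITE (4,8): turn R to S, flip to black, move to (5,8). |black|=12
Step 16: on BLACK (5,8): turn L to E, flip to white, move to (5,9). |black|=11
Step 17: on WHITE (5,9): turn R to S, flip to black, move to (6,9). |black|=12
Step 18: on WHITE (6,9): turn R to W, flip to black, move to (6,8). |black|=13
Step 19: on BLACK (6,8): turn L to S, flip to white, move to (7,8). |black|=12
Step 20: on BLACK (7,8): turn L to E, flip to white, move to (7,9). |black|=11

Answer: 7 9 E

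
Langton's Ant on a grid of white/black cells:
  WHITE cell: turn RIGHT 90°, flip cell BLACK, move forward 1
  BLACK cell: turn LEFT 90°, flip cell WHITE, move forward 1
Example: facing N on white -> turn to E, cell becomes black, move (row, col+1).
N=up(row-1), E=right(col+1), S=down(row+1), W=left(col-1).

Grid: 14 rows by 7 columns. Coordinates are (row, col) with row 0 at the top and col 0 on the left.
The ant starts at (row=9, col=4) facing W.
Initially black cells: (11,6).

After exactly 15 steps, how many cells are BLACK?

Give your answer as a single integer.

Answer: 10

Derivation:
Step 1: on WHITE (9,4): turn R to N, flip to black, move to (8,4). |black|=2
Step 2: on WHITE (8,4): turn R to E, flip to black, move to (8,5). |black|=3
Step 3: on WHITE (8,5): turn R to S, flip to black, move to (9,5). |black|=4
Step 4: on WHITE (9,5): turn R to W, flip to black, move to (9,4). |black|=5
Step 5: on BLACK (9,4): turn L to S, flip to white, move to (10,4). |black|=4
Step 6: on WHITE (10,4): turn R to W, flip to black, move to (10,3). |black|=5
Step 7: on WHITE (10,3): turn R to N, flip to black, move to (9,3). |black|=6
Step 8: on WHITE (9,3): turn R to E, flip to black, move to (9,4). |black|=7
Step 9: on WHITE (9,4): turn R to S, flip to black, move to (10,4). |black|=8
Step 10: on BLACK (10,4): turn L to E, flip to white, move to (10,5). |black|=7
Step 11: on WHITE (10,5): turn R to S, flip to black, move to (11,5). |black|=8
Step 12: on WHITE (11,5): turn R to W, flip to black, move to (11,4). |black|=9
Step 13: on WHITE (11,4): turn R to N, flip to black, move to (10,4). |black|=10
Step 14: on WHITE (10,4): turn R to E, flip to black, move to (10,5). |black|=11
Step 15: on BLACK (10,5): turn L to N, flip to white, move to (9,5). |black|=10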